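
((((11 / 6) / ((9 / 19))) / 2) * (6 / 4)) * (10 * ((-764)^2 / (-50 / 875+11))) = 1548352.28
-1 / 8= -0.12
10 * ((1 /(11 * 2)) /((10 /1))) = 1 /22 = 0.05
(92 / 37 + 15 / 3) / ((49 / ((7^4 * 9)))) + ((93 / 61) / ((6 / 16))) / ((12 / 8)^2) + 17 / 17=67121210 / 20313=3304.35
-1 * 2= -2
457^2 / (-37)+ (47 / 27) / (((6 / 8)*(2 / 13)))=-16871555 / 2997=-5629.48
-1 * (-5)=5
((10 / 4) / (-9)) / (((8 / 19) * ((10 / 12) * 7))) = -19 / 168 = -0.11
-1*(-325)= 325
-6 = -6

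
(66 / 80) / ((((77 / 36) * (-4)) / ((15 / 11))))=-81 / 616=-0.13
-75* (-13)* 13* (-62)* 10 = -7858500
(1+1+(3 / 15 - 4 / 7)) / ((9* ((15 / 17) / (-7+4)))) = -323 / 525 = -0.62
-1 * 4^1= -4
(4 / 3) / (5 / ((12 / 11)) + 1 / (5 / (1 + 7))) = 80 / 371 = 0.22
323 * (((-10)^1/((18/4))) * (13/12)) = -20995/27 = -777.59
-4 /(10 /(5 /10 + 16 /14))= -23 /35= -0.66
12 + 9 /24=99 /8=12.38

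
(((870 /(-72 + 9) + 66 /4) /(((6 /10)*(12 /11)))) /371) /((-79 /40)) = -31075 /5539401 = -0.01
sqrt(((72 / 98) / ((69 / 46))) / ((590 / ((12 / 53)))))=12 *sqrt(15635) / 109445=0.01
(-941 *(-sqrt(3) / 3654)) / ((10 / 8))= 1882 *sqrt(3) / 9135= 0.36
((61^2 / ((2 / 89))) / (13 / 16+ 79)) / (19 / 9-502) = -23844168 / 5745223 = -4.15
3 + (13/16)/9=445/144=3.09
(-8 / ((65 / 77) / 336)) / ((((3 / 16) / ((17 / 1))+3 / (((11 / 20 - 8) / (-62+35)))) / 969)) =-2709428434944 / 9556885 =-283505.39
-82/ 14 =-41/ 7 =-5.86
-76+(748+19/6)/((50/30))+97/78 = 73309/195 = 375.94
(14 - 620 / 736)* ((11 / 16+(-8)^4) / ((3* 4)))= 52896429 / 11776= 4491.88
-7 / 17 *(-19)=133 / 17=7.82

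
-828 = -828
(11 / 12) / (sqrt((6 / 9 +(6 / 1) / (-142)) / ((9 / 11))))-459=-459 +sqrt(311619) / 532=-457.95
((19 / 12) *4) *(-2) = -12.67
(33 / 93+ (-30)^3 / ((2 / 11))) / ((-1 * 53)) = 4603489 / 1643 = 2801.88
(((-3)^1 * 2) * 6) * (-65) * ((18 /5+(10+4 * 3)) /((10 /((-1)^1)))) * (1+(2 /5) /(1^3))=-209664 /25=-8386.56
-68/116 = -17/29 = -0.59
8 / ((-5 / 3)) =-24 / 5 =-4.80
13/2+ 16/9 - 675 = -12001/18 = -666.72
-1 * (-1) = 1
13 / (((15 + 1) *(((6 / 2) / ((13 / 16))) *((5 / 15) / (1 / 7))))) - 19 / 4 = -8343 / 1792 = -4.66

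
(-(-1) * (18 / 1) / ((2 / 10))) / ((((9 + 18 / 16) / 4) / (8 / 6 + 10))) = 10880 / 27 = 402.96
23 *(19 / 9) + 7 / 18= 48.94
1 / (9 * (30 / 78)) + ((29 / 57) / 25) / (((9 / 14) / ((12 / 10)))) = 2329 / 7125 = 0.33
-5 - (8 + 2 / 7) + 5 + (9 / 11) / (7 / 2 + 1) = -8.10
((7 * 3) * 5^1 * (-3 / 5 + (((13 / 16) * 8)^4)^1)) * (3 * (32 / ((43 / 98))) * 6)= 10576580616 / 43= 245966991.07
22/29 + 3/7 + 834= 169543/203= 835.19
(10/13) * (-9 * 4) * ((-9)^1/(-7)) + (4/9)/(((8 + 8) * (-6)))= -699931/19656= -35.61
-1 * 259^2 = -67081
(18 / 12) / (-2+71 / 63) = -189 / 110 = -1.72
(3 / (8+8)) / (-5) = -3 / 80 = -0.04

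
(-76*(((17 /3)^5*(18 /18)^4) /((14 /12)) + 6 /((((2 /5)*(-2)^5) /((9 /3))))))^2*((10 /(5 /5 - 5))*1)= -14896438522825004645 /41150592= -361998158442.65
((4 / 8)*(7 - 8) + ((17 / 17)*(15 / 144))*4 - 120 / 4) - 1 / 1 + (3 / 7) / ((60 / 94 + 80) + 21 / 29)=-289502999 / 9315348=-31.08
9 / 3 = 3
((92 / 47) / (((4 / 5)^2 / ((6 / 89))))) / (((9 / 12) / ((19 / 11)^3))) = 7887850 / 5567573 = 1.42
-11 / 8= -1.38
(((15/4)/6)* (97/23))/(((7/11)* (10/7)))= 1067/368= 2.90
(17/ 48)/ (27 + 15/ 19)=323/ 25344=0.01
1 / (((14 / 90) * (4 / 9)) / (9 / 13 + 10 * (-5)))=-259605 / 364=-713.20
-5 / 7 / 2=-5 / 14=-0.36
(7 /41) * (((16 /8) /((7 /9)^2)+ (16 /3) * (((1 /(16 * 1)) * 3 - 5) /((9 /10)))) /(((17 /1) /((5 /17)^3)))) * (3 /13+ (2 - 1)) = -66712000 /8413654977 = -0.01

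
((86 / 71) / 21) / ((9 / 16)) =1376 / 13419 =0.10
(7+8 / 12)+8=47 / 3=15.67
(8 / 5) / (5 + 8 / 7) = 56 / 215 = 0.26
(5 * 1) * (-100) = -500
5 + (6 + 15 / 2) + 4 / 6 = 115 / 6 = 19.17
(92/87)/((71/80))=7360/6177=1.19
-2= -2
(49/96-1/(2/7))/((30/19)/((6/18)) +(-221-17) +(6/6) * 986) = -5453/1372992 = -0.00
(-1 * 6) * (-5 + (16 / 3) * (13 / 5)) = -266 / 5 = -53.20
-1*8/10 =-4/5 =-0.80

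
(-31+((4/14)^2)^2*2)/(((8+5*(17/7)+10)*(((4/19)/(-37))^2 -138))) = 36768655391/4935898380098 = 0.01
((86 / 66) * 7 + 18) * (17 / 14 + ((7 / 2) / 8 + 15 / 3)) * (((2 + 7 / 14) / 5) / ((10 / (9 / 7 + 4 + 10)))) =14268985 / 103488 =137.88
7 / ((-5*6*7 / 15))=-1 / 2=-0.50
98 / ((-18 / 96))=-1568 / 3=-522.67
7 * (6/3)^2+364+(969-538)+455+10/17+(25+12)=22365/17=1315.59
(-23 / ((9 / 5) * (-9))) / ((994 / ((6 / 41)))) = 115 / 550179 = 0.00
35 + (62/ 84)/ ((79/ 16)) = 58313/ 1659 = 35.15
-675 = -675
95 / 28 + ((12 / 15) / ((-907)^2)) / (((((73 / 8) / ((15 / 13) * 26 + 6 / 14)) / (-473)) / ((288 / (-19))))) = 545695738561 / 159741982820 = 3.42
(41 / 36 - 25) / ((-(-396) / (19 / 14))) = -16321 / 199584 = -0.08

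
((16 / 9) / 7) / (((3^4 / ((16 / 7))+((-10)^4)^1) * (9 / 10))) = 0.00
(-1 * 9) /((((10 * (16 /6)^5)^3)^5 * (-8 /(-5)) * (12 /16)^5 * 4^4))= -22528399544939174411840147874772641 /21567957333720511835733612069615704538909715538032457984882888199372800000000000000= -0.00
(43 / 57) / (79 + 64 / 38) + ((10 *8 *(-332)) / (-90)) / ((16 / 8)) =226217 / 1533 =147.56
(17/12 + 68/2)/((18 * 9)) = 425/1944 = 0.22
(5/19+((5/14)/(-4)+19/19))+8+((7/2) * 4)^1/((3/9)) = 54449/1064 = 51.17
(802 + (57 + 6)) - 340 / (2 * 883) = 763625 / 883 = 864.81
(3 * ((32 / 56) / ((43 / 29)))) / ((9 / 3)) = 116 / 301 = 0.39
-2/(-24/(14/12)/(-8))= -7/9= -0.78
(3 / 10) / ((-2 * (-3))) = 1 / 20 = 0.05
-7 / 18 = -0.39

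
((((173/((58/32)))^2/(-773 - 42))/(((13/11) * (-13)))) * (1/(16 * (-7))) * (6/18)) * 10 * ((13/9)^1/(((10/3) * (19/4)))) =-21070016/10665742815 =-0.00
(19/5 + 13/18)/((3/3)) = 407/90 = 4.52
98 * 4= 392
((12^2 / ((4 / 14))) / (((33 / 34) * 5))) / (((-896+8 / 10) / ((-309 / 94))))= 73542 / 192841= 0.38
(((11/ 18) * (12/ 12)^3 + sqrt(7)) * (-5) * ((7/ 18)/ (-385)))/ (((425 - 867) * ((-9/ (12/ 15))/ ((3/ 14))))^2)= 1/ 174464936100 + sqrt(7)/ 106617460950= 0.00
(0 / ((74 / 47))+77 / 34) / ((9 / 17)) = 77 / 18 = 4.28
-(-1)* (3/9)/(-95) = -1/285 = -0.00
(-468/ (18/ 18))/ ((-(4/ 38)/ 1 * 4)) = 2223/ 2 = 1111.50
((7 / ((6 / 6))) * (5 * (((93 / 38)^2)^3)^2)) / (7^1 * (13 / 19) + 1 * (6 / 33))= 161159574529557709311206385 / 495752720364542119936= 325080.57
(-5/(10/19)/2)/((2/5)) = -95/8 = -11.88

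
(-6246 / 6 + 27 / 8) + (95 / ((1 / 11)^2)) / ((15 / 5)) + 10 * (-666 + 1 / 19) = -1762637 / 456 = -3865.43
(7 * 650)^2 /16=5175625 /4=1293906.25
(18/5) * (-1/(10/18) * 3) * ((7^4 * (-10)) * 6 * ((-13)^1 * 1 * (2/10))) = -182034216/25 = -7281368.64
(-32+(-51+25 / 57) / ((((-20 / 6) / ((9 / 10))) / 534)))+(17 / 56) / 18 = 3475111259 / 478800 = 7257.96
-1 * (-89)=89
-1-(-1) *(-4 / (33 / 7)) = -61 / 33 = -1.85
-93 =-93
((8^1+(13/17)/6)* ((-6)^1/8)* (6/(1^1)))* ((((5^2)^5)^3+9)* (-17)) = 1158099621534347534190879/2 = 579049810767173767095439.50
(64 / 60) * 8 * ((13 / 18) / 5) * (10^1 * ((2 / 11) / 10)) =1664 / 7425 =0.22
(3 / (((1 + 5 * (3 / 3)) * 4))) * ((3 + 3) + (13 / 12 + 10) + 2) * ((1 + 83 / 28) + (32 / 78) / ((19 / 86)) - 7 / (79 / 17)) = 1619609141 / 157352832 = 10.29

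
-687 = -687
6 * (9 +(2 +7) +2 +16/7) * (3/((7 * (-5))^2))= 2808/8575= 0.33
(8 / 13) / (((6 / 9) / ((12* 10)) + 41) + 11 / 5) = 1440 / 101101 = 0.01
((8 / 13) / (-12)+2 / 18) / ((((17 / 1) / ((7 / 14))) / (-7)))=-49 / 3978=-0.01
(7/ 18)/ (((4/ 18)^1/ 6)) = 21/ 2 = 10.50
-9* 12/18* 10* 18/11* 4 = -4320/11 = -392.73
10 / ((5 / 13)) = 26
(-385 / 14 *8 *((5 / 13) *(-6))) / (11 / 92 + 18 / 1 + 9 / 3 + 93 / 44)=834900 / 38207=21.85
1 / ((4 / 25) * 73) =25 / 292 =0.09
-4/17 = -0.24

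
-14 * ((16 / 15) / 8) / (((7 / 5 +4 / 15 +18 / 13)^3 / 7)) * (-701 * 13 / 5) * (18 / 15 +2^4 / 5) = 15856838712 / 4298875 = 3688.60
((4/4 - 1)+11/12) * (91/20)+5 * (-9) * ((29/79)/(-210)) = 563993/132720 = 4.25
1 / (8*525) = 1 / 4200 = 0.00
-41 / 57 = -0.72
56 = 56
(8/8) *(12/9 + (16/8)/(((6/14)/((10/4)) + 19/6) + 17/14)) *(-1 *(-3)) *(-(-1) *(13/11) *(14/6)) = 115661/7887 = 14.66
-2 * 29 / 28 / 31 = -0.07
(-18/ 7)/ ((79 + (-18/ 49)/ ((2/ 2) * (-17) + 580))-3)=-35469/ 1048297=-0.03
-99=-99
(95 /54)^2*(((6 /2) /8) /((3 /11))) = 99275 /23328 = 4.26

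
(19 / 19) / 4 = 1 / 4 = 0.25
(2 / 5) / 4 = 1 / 10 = 0.10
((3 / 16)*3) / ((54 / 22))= 0.23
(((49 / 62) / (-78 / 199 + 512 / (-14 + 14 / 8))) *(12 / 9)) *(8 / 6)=-1911196 / 57386673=-0.03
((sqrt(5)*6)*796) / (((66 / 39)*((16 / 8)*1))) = 3155.30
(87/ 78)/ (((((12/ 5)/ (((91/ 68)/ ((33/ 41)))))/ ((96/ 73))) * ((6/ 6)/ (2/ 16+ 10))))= 1123605/ 109208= 10.29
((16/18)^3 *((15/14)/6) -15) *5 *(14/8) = -379525/2916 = -130.15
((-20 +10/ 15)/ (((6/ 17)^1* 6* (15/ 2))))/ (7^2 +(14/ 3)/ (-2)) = -493/ 18900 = -0.03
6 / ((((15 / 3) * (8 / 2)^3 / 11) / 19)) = 627 / 160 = 3.92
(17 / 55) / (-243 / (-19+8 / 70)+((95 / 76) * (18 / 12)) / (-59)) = 5303864 / 220244475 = 0.02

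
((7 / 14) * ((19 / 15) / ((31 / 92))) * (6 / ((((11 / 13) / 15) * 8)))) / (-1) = -17043 / 682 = -24.99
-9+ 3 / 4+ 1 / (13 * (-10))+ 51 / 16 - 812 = -849753 / 1040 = -817.07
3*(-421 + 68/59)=-74313/59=-1259.54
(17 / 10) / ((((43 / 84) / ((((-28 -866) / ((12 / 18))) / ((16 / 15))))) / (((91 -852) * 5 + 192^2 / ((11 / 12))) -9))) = -287539495677 / 1892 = -151976477.63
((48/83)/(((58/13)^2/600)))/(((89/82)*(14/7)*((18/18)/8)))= 399110400/6212467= 64.24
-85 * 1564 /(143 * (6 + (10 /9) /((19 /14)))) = -11366370 /83369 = -136.34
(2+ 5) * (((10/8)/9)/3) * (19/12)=665/1296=0.51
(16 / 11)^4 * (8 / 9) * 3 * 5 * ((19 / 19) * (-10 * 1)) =-26214400 / 43923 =-596.83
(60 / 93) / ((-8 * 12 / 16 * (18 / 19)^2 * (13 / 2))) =-1805 / 97929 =-0.02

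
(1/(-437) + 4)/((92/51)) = 89097/40204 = 2.22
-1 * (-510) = 510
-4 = -4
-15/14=-1.07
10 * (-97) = -970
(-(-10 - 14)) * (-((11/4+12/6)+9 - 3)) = -258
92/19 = 4.84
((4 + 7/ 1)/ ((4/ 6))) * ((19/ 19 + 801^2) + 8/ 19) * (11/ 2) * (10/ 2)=11062829745/ 38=291127098.55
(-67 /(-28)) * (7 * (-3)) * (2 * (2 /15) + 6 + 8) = -7169 /10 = -716.90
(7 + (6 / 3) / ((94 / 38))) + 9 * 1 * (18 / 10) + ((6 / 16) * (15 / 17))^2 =104830307 / 4346560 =24.12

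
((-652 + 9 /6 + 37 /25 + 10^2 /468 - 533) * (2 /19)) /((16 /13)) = -6913567 /68400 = -101.08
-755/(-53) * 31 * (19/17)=444695/901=493.56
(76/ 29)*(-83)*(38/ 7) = -239704/ 203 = -1180.81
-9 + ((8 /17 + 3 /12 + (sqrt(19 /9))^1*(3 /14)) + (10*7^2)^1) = sqrt(19) /14 + 32757 /68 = 482.03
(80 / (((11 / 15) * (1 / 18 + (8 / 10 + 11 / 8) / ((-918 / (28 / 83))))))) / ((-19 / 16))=-4876416000 / 2906563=-1677.73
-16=-16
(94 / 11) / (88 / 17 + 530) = 799 / 50039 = 0.02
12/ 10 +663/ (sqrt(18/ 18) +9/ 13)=43227/ 110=392.97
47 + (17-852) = -788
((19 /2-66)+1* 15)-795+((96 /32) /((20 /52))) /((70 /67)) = -145081 /175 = -829.03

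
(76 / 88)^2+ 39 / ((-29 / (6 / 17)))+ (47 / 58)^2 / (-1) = -666780 / 1729937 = -0.39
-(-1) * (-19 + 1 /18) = -341 /18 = -18.94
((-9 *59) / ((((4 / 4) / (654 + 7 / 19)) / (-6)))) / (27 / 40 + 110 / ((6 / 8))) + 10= 4756743950 / 335939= 14159.55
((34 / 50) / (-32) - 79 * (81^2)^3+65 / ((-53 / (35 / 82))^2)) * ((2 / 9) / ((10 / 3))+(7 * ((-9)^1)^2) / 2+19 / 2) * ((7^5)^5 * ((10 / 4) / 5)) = -124221090358963270130567407320987843915313399549 / 28331574000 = -4384546031892307505773149000000000000.00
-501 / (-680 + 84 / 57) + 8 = 112655 / 12892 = 8.74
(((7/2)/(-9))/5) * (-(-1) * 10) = -7/9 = -0.78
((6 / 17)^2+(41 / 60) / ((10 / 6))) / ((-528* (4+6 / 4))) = -15449 / 83925600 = -0.00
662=662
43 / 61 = 0.70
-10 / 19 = -0.53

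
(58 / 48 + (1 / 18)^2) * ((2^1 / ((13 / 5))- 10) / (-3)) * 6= 7850 / 351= 22.36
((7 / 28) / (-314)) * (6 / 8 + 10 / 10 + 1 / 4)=-1 / 628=-0.00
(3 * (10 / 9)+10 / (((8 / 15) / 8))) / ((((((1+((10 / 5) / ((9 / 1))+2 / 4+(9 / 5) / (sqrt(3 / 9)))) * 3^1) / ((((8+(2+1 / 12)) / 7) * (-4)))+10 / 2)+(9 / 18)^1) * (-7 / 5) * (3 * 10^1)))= -193766375 / 213940377 - 626175 * sqrt(3) / 3395879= -1.23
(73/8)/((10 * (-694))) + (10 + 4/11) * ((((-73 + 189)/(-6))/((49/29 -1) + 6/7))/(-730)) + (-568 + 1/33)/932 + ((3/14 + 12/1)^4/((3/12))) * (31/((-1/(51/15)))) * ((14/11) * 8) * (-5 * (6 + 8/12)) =5344572032288017835485733/1678169991553440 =3184762008.13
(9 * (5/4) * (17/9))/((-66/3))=-85/88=-0.97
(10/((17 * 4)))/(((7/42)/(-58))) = -870/17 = -51.18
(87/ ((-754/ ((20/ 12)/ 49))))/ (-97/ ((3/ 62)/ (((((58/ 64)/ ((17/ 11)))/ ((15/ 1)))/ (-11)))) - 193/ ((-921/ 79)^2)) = -2884019400/ 4191879061279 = -0.00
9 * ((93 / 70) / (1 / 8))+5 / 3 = 10219 / 105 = 97.32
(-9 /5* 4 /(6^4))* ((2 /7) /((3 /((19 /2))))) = -0.01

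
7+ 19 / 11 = 96 / 11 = 8.73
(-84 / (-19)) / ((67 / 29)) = 2436 / 1273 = 1.91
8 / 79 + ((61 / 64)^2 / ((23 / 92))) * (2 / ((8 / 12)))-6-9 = -323371 / 80896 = -4.00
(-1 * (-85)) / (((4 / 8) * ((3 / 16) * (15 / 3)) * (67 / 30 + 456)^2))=0.00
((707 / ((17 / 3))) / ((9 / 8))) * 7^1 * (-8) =-316736 / 51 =-6210.51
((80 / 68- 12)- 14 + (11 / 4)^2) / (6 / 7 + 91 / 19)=-624435 / 204272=-3.06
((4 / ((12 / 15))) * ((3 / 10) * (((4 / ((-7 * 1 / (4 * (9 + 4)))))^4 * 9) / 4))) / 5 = 6317236224 / 12005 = 526217.09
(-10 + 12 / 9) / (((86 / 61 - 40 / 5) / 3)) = 793 / 201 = 3.95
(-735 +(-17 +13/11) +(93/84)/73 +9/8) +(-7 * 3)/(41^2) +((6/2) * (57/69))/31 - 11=-40994271080465/53896531304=-760.61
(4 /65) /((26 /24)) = 48 /845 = 0.06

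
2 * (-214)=-428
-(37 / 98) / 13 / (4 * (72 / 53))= -0.01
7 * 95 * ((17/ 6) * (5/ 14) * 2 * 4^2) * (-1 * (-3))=64600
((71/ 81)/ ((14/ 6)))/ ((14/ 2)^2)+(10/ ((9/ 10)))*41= 4218971/ 9261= 455.56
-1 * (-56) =56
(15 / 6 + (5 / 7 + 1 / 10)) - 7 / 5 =1.91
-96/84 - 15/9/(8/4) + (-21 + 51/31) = -27773/1302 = -21.33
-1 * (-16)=16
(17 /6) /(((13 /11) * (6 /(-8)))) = -374 /117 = -3.20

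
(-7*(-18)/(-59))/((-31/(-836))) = -105336/1829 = -57.59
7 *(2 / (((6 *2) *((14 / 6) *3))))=1 / 6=0.17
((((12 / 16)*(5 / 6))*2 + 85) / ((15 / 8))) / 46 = 1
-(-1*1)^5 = 1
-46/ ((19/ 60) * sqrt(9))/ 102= -460/ 969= -0.47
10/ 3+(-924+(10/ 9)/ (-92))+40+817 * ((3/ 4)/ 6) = -1289285/ 1656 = -778.55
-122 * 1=-122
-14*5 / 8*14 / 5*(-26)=637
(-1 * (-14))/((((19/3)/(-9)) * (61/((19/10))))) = -0.62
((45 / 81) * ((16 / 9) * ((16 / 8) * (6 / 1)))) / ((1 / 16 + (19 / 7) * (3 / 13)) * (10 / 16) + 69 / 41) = 152821760 / 27251829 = 5.61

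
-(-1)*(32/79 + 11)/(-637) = -901/50323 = -0.02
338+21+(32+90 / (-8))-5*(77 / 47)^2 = 3236891 / 8836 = 366.33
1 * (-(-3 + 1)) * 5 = 10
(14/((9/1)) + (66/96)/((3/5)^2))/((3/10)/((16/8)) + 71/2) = 2495/25668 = 0.10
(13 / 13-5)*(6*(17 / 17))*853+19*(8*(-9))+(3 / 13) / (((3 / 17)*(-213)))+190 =-59948867 / 2769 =-21650.01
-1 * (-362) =362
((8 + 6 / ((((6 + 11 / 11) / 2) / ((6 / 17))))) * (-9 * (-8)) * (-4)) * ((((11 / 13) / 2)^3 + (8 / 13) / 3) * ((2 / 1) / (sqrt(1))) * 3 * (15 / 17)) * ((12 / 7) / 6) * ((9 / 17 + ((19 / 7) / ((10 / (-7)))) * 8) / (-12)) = -680760963072 / 528899189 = -1287.13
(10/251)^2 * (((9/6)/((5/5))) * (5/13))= 750/819013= 0.00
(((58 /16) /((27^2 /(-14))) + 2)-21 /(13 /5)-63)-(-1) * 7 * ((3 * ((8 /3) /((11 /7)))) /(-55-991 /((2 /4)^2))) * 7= -115984959815 /1675874772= -69.21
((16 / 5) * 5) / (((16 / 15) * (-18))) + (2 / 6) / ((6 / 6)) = -1 / 2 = -0.50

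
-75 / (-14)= 75 / 14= 5.36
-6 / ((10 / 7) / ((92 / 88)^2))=-4.59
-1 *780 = -780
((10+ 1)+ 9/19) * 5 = 1090/19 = 57.37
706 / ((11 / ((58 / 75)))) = 40948 / 825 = 49.63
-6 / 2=-3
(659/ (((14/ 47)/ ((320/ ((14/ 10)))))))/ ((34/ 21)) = 37167600/ 119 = 312332.77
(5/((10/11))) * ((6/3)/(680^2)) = 0.00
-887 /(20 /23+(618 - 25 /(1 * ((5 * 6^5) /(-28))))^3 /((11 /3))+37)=-549555638404608 /39885978857596060477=-0.00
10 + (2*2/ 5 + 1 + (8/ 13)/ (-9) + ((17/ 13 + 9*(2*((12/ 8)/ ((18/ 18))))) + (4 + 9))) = 31028/ 585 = 53.04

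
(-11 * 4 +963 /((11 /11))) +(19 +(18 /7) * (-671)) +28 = -5316 /7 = -759.43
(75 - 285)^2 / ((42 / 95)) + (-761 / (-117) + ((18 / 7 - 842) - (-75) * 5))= 81320210 / 819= 99292.08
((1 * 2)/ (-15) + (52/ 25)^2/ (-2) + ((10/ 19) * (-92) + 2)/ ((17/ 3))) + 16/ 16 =-5746463/ 605625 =-9.49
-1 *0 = 0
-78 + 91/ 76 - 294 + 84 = -21797/ 76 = -286.80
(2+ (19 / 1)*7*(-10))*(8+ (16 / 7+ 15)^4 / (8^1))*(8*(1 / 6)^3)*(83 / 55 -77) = 9856594027696 / 237699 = 41466703.80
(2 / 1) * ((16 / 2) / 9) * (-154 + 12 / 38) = -46720 / 171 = -273.22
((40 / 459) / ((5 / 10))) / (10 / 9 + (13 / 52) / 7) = 2240 / 14739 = 0.15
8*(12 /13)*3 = 288 /13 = 22.15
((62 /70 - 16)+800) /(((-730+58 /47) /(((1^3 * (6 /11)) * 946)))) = -166556673 /299705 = -555.74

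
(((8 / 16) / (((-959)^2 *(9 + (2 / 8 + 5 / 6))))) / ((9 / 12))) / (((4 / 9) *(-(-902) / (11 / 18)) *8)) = 1 / 73000599056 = 0.00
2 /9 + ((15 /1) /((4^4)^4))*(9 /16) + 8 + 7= 9414568314047 /618475290624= 15.22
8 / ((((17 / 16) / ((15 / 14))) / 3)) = 2880 / 119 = 24.20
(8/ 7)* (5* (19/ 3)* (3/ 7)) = 760/ 49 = 15.51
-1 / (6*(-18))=1 / 108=0.01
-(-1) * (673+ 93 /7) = 4804 /7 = 686.29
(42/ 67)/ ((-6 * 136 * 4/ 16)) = -7/ 2278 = -0.00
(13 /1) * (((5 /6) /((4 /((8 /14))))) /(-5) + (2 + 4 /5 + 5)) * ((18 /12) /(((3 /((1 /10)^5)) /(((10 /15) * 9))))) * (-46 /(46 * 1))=-21229 /7000000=-0.00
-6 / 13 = -0.46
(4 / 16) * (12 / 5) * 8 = 24 / 5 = 4.80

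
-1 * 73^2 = -5329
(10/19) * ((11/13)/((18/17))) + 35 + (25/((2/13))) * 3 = 2324905/4446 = 522.92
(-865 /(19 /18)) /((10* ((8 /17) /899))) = -156550.20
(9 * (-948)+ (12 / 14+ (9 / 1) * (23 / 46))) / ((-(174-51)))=39791 / 574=69.32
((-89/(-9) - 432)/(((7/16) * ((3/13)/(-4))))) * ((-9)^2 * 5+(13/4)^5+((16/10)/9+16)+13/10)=1786622185907/136080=13129204.78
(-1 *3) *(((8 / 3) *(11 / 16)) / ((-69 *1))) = 11 / 138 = 0.08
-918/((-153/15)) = 90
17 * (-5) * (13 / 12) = -1105 / 12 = -92.08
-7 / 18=-0.39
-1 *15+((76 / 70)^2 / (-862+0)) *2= -7921069 / 527975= -15.00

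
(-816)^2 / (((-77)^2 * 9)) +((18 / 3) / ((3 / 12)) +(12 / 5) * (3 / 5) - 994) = -141715206 / 148225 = -956.08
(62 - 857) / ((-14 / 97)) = 77115 / 14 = 5508.21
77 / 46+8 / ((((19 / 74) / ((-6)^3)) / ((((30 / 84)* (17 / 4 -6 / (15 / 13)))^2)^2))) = -154641211 / 1767136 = -87.51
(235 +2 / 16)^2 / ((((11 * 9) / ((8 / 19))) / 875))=1645875 / 8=205734.38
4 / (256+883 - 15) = 0.00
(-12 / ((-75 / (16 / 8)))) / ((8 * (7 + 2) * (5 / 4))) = 4 / 1125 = 0.00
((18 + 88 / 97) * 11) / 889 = 2882 / 12319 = 0.23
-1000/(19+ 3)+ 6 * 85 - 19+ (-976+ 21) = -5604/11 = -509.45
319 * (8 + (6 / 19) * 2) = 52316 / 19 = 2753.47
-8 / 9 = -0.89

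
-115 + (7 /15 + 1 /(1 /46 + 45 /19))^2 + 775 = 648811387789 /981882225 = 660.78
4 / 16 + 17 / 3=71 / 12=5.92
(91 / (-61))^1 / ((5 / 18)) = -1638 / 305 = -5.37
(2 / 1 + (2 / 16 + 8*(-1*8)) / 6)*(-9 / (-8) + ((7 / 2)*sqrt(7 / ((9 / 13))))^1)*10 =-14525*sqrt(91) / 144 - 6225 / 64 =-1059.49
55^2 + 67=3092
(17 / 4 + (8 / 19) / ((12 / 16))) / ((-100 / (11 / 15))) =-12067 / 342000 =-0.04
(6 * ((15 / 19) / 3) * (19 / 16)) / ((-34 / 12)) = -45 / 68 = -0.66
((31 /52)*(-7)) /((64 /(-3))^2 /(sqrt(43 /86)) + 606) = 5325831 /99016216 - 499968*sqrt(2) /12377027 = -0.00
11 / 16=0.69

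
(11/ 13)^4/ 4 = 14641/ 114244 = 0.13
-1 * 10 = -10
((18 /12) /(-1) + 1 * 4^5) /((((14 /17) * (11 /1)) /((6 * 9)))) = 938655 /154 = 6095.16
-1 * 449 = -449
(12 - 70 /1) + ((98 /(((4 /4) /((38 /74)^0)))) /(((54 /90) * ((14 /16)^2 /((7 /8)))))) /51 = -8314 /153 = -54.34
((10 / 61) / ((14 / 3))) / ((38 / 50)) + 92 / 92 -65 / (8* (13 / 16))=-72642 / 8113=-8.95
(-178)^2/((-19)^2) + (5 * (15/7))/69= 5110149/58121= 87.92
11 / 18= 0.61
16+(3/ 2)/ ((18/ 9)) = 67/ 4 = 16.75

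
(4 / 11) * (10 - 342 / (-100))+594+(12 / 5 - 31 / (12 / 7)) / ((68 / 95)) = 11770177 / 20400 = 576.97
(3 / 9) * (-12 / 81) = -4 / 81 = -0.05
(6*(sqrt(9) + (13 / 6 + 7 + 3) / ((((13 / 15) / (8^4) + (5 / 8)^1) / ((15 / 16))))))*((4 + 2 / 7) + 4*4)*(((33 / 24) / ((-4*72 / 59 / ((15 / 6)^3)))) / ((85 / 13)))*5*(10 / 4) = -14548493870625 / 668693504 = -21756.60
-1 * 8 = -8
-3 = -3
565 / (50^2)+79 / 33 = 43229 / 16500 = 2.62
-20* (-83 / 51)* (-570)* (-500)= 157700000 / 17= 9276470.59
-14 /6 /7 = -1 /3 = -0.33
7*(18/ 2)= 63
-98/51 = -1.92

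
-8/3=-2.67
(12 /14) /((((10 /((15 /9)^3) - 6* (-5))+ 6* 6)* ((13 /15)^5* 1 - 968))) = -18984375 /1460590969516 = -0.00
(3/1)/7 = 3/7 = 0.43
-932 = -932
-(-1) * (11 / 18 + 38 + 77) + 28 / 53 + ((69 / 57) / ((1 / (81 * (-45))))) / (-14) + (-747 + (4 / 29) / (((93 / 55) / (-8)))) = -18042192041 / 57033459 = -316.34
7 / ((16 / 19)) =133 / 16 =8.31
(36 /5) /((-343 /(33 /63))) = -132 /12005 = -0.01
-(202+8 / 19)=-3846 / 19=-202.42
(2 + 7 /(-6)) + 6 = 41 /6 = 6.83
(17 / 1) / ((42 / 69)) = 391 / 14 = 27.93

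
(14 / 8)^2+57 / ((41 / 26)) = 39.21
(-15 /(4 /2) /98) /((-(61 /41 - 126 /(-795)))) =162975 /3505852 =0.05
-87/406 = -0.21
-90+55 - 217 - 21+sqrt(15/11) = -273+sqrt(165)/11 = -271.83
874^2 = 763876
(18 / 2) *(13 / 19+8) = 1485 / 19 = 78.16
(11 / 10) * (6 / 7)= 33 / 35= 0.94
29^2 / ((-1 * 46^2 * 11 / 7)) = -5887 / 23276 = -0.25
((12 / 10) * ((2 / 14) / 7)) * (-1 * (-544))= 3264 / 245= 13.32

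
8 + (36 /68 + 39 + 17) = 1097 /17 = 64.53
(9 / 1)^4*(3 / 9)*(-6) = -13122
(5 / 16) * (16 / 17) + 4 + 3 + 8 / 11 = 1500 / 187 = 8.02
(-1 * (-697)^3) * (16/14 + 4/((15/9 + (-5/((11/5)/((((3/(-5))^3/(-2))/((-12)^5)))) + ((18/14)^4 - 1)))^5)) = 389965743.73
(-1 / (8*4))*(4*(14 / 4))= -7 / 16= -0.44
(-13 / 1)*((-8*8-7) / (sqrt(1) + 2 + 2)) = 923 / 5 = 184.60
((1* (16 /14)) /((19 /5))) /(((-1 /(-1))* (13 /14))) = 0.32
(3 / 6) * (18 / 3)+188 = 191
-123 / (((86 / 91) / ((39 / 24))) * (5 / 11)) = -1600599 / 3440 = -465.29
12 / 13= 0.92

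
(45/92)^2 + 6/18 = 14539/25392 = 0.57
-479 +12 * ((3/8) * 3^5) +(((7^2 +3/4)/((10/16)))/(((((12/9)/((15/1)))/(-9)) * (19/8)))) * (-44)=149927.34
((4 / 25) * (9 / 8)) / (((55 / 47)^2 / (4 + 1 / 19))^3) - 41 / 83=2469437511280459 / 591979927343750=4.17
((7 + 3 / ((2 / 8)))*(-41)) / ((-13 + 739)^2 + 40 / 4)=-779 / 527086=-0.00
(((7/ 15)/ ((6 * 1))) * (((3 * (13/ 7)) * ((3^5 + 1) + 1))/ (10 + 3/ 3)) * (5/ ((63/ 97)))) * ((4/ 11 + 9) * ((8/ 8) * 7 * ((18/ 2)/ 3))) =31821335/ 2178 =14610.35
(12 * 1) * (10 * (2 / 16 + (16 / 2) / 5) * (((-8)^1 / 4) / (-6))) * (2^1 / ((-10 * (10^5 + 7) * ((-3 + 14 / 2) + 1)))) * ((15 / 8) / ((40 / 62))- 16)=28911 / 80005600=0.00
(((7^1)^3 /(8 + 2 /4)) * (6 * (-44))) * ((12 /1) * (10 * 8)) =-10227049.41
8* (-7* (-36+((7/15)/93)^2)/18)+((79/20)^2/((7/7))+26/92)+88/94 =39023295590537/302926035600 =128.82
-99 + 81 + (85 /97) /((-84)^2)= -12319691 /684432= -18.00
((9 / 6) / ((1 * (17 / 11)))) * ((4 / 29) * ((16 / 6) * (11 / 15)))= 1936 / 7395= 0.26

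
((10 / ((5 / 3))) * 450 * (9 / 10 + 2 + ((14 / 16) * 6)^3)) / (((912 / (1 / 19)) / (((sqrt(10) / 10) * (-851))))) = -361757547 * sqrt(10) / 184832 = -6189.28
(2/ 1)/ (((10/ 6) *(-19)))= -6/ 95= -0.06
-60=-60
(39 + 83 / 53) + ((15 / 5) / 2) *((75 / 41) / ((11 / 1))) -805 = -36532605 / 47806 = -764.18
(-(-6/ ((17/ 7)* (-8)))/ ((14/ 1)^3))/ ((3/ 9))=-0.00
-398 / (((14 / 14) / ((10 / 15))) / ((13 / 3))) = -10348 / 9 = -1149.78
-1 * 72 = -72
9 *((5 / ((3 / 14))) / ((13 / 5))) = 80.77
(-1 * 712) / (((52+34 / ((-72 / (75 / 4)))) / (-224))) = 7655424 / 2071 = 3696.49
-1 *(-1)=1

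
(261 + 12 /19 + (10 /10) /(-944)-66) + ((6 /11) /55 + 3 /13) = 195.87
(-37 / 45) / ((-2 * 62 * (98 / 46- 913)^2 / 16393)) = 320860189 / 2449075950000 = 0.00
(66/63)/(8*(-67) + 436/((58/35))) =-319/83097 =-0.00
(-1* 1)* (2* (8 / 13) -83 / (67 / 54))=57194 / 871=65.66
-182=-182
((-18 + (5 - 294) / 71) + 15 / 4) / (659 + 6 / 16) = -10406 / 374525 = -0.03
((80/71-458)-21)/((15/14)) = -475006/1065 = -446.02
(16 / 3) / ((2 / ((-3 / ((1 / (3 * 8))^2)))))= -4608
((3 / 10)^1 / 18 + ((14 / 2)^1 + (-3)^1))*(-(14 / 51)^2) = -11809 / 39015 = -0.30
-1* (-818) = 818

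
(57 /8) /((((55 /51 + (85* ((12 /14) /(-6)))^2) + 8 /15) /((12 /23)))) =79135 /3173172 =0.02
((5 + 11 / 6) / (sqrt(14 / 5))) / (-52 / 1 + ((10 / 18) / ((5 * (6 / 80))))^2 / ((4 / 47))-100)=-9963 * sqrt(70) / 2576224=-0.03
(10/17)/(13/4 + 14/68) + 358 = 16834/47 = 358.17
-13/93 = -0.14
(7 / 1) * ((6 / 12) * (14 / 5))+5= 74 / 5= 14.80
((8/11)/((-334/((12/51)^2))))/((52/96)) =-1536/6901609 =-0.00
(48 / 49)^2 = 2304 / 2401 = 0.96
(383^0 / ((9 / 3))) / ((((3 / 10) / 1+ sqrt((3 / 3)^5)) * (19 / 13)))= 10 / 57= 0.18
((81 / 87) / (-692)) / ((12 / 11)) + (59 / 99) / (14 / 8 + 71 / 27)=0.13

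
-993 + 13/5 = -4952/5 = -990.40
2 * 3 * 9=54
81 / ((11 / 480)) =38880 / 11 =3534.55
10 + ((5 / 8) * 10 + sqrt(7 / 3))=sqrt(21) / 3 + 65 / 4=17.78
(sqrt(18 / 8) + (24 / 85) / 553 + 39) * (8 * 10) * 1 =30459624 / 9401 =3240.04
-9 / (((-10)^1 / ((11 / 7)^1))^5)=1449459 / 1680700000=0.00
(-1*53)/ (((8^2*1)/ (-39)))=2067/ 64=32.30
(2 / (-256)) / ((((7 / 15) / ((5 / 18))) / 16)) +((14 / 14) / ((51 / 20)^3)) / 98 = -7673975 / 103998384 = -0.07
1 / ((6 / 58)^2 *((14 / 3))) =841 / 42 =20.02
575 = 575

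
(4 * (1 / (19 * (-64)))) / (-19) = 1 / 5776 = 0.00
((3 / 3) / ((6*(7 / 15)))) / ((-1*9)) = -5 / 126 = -0.04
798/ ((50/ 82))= 32718/ 25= 1308.72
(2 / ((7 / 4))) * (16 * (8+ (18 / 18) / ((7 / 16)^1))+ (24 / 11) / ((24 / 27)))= 102888 / 539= 190.89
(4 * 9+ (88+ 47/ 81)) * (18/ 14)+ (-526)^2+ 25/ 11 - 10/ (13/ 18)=2493912832/ 9009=276824.60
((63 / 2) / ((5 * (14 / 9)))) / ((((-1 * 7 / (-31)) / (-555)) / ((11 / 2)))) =-3065931 / 56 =-54748.77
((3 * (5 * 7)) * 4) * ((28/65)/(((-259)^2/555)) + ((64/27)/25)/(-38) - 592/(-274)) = 51152515088/56341935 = 907.89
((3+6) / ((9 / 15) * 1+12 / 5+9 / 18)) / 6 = 0.43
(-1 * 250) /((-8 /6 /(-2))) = -375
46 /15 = 3.07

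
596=596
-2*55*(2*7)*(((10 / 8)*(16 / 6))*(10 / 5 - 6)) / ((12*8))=1925 / 9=213.89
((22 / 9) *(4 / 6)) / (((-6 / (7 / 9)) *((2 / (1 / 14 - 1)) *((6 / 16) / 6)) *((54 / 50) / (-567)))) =-200200 / 243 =-823.87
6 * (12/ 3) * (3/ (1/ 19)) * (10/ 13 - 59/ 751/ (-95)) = 51423624/ 48815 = 1053.44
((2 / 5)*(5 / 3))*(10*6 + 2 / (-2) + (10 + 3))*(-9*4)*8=-13824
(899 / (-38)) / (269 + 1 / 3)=-2697 / 30704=-0.09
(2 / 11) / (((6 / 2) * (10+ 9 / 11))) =2 / 357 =0.01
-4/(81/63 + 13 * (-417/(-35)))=-70/2733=-0.03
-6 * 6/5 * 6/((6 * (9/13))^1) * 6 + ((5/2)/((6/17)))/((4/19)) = -6901/240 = -28.75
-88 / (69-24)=-88 / 45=-1.96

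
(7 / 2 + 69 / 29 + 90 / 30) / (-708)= -515 / 41064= -0.01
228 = 228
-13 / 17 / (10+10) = -13 / 340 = -0.04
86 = 86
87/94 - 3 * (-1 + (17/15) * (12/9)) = -857/1410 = -0.61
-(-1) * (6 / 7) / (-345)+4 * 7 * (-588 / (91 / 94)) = -177975866 / 10465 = -17006.77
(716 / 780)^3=5735339 / 7414875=0.77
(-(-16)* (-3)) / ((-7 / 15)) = 720 / 7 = 102.86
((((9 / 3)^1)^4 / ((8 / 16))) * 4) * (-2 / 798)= -216 / 133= -1.62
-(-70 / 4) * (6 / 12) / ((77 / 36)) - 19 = -164 / 11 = -14.91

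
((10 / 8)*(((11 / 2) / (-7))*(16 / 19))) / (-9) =0.09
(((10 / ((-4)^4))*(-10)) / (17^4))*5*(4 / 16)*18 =-1125 / 10690688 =-0.00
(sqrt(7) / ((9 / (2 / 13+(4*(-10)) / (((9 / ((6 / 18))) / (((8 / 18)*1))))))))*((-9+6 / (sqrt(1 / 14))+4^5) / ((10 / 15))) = -808955*sqrt(7) / 9477-11158*sqrt(2) / 3159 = -230.84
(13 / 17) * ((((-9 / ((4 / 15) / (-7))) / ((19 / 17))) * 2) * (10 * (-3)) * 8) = -1474200 / 19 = -77589.47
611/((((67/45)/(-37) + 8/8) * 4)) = 159.15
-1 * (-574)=574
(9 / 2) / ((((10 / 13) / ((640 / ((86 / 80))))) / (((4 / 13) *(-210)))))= -225041.86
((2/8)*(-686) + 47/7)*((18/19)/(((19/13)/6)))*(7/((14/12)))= -9717084/2527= -3845.30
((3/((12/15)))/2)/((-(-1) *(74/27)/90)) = 18225/296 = 61.57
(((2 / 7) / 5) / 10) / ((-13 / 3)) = -0.00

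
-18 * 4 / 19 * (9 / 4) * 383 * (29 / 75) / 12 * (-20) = 199926 / 95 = 2104.48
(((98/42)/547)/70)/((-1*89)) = -1/1460490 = -0.00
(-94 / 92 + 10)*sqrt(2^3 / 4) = 413*sqrt(2) / 46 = 12.70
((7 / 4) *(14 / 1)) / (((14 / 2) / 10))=35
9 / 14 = 0.64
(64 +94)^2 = 24964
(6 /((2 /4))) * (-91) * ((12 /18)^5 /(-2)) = 5824 /81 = 71.90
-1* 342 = -342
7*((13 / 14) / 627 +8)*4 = 224.04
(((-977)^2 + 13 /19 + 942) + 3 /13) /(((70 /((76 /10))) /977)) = 32939075293 /325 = 101351000.90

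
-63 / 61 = -1.03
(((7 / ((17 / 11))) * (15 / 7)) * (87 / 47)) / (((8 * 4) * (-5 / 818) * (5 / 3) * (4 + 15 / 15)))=-3522717 / 319600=-11.02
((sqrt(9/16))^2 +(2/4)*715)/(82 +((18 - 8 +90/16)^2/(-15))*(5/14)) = 4.70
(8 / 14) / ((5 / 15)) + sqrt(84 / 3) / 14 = 2.09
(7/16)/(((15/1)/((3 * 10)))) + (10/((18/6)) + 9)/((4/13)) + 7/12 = 997/24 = 41.54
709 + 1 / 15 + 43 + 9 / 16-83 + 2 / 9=482293 / 720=669.85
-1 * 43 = -43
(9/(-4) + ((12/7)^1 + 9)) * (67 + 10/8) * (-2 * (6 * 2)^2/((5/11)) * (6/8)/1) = -274517.10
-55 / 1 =-55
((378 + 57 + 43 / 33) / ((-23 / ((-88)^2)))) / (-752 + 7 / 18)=2644224 / 13529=195.45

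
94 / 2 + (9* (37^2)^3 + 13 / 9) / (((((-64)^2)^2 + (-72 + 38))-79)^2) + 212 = 656109540228090721 / 2533240665653481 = 259.00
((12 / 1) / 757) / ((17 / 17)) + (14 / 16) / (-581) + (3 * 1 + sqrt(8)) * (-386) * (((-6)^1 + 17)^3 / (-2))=513766 * sqrt(2) + 387365185763 / 502648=1497223.86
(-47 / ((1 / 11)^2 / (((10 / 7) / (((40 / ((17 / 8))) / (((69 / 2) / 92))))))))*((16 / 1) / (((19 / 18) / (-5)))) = 12266.60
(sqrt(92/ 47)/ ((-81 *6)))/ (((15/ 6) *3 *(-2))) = sqrt(1081)/ 171315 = 0.00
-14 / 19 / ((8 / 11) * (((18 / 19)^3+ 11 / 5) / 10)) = -694925 / 209218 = -3.32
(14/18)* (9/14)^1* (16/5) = 8/5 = 1.60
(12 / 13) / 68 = 3 / 221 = 0.01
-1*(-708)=708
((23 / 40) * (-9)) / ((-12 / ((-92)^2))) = 36501 / 10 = 3650.10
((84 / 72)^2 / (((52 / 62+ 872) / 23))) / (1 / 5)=174685 / 974088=0.18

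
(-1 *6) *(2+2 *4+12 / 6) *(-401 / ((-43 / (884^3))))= -19944982706688 / 43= -463836807132.28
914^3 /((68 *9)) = 190887986 /153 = 1247633.90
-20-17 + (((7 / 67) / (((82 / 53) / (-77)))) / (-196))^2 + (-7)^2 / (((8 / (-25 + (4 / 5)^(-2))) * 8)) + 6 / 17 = -7171083645135 / 131360924672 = -54.59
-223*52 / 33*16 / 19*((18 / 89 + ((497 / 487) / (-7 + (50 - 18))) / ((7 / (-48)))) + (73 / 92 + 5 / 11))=-19842816701968 / 57296195275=-346.32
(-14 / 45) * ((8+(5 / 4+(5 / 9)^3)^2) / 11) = -596438311 / 2104506360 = -0.28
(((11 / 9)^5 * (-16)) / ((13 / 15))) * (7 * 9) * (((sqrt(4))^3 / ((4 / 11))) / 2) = -992074160 / 28431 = -34894.10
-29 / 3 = -9.67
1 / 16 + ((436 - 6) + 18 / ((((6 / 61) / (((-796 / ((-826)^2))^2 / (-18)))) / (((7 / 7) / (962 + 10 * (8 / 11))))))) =3201707856562350829 / 7444750139034768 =430.06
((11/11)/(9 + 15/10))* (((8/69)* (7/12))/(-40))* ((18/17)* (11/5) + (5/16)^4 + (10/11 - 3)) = -1688767/42280550400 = -0.00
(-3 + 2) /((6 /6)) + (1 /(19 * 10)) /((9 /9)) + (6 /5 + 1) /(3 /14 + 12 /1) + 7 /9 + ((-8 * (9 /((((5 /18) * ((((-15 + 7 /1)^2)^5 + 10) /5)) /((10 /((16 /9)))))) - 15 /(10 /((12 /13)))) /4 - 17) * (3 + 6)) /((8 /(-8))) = 339580559193181 /2652142329980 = 128.04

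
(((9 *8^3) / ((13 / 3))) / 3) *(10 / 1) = 46080 / 13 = 3544.62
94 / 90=1.04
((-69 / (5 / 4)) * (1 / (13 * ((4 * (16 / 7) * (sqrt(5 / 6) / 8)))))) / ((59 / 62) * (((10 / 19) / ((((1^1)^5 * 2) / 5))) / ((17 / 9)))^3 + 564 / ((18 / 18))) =-168188050597 * sqrt(30) / 127728580127525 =-0.01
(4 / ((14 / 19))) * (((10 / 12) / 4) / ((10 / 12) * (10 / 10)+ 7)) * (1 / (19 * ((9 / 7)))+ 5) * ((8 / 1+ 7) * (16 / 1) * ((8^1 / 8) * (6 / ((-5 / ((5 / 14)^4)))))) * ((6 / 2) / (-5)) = 1616250 / 789929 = 2.05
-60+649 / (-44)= -299 / 4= -74.75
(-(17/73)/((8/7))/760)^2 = 0.00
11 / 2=5.50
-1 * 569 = -569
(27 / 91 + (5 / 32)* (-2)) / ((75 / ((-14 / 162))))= 23 / 1263600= 0.00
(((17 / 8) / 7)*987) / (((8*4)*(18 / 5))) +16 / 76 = 82049 / 29184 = 2.81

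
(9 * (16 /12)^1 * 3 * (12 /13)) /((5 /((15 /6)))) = 216 /13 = 16.62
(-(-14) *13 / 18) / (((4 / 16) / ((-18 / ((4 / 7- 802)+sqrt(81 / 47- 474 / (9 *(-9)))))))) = 107016 *sqrt(1355433) / 39937623863+36278882640 / 39937623863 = 0.91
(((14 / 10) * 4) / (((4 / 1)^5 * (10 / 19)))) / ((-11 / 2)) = -133 / 70400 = -0.00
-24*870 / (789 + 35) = -2610 / 103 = -25.34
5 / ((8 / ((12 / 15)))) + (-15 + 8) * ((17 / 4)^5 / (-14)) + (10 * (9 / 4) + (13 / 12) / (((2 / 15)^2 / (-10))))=218961 / 2048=106.91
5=5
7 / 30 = 0.23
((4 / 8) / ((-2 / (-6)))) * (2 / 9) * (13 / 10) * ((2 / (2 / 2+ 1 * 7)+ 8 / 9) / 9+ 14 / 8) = 988 / 1215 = 0.81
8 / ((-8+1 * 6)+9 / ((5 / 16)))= 20 / 67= 0.30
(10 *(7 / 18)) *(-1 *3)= -35 / 3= -11.67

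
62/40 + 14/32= 159/80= 1.99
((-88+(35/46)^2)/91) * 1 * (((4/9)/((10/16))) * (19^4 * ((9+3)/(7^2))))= -257143141792/11794055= -21802.78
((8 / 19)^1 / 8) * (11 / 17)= 11 / 323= 0.03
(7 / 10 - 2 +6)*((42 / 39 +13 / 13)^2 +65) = 275279 / 845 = 325.77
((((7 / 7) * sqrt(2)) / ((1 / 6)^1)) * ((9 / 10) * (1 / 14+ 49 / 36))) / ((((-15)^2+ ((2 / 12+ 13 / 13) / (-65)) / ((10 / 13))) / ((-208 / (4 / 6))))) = -5068440 * sqrt(2) / 472451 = -15.17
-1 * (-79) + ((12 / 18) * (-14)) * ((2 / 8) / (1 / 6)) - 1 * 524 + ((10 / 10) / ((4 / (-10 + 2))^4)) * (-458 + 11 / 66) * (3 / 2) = -11447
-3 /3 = -1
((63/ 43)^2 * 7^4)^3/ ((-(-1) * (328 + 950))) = 107121880.89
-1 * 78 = -78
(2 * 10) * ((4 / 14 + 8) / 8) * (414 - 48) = 53070 / 7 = 7581.43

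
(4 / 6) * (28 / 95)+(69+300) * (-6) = -630934 / 285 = -2213.80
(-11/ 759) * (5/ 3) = -5/ 207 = -0.02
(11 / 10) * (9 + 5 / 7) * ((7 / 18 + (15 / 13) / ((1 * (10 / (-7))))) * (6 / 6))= -2618 / 585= -4.48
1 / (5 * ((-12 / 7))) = -7 / 60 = -0.12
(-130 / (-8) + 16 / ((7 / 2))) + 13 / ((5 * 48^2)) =1679131 / 80640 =20.82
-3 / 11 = -0.27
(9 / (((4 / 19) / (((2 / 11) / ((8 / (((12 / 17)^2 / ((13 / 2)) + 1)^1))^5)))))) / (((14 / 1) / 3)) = 555533169707075428125 / 7554515677022075340587008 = 0.00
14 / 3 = 4.67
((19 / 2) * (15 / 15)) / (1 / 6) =57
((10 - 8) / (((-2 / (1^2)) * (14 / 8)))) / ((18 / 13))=-26 / 63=-0.41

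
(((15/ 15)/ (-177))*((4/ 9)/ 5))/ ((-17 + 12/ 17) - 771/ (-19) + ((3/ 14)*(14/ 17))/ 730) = -188632/ 9121799961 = -0.00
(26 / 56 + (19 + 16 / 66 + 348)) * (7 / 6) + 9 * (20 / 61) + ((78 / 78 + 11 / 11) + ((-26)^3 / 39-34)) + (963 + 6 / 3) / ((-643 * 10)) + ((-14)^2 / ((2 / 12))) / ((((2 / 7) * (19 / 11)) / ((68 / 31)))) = 94709887139279 / 18297058824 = 5176.24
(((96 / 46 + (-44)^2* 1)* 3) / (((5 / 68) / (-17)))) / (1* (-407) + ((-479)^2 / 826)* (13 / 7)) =-52578640128 / 4258105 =-12347.90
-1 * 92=-92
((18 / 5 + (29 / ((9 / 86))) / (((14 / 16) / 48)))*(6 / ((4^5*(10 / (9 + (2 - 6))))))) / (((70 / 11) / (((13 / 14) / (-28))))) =-114152467 / 491724800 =-0.23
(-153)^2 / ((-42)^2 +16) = 23409 / 1780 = 13.15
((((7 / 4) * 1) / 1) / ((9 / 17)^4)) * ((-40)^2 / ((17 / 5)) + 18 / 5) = 693081823 / 65610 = 10563.66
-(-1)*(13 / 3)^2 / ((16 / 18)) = 169 / 8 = 21.12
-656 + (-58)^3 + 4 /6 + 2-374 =-588418 /3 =-196139.33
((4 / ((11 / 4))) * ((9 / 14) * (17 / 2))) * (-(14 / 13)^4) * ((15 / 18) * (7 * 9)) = -176329440 / 314171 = -561.25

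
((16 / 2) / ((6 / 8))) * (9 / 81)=1.19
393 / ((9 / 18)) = 786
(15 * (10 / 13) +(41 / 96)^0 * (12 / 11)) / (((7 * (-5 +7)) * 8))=129 / 1144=0.11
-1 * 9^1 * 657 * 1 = -5913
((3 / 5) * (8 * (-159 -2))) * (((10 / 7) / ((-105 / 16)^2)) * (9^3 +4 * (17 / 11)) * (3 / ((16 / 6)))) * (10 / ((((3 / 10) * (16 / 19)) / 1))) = -452354432 / 539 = -839247.55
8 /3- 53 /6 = -37 /6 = -6.17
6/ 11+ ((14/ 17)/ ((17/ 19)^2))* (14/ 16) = 1.45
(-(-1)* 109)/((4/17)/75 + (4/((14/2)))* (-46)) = -972825/234572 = -4.15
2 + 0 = 2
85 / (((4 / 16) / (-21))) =-7140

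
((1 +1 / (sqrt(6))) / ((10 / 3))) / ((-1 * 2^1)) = -3 / 20 - sqrt(6) / 40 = -0.21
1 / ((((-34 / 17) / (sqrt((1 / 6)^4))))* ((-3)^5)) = 1 / 17496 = 0.00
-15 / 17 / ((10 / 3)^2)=-27 / 340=-0.08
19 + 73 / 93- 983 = -89579 / 93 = -963.22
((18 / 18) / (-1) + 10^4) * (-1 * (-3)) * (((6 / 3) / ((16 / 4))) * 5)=74992.50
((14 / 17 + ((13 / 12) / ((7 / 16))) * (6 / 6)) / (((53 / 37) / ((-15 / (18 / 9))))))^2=11873371225 / 39778249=298.49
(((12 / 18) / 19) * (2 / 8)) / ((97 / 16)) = 8 / 5529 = 0.00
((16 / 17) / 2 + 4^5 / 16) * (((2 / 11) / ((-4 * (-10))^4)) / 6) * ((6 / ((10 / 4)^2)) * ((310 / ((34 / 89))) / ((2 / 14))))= 2645881 / 635800000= 0.00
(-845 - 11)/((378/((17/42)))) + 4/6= -992/3969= -0.25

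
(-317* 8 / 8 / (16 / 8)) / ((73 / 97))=-30749 / 146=-210.61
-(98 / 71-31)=2103 / 71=29.62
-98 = -98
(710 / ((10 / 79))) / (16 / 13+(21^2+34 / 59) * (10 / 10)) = 4302103 / 339633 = 12.67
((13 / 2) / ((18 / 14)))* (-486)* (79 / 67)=-194103 / 67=-2897.06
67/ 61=1.10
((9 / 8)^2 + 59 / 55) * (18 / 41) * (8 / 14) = 74079 / 126280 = 0.59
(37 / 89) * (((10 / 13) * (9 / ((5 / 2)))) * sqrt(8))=3.26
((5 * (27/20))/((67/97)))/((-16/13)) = -34047/4288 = -7.94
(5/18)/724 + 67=873149/13032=67.00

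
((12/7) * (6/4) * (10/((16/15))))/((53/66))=30.02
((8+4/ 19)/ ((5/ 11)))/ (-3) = -572/ 95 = -6.02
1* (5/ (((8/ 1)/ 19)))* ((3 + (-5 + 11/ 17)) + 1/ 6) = -11495/ 816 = -14.09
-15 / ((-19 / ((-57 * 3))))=-135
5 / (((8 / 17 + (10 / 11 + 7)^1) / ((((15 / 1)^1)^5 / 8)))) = 710015625 / 12536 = 56638.13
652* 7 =4564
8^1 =8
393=393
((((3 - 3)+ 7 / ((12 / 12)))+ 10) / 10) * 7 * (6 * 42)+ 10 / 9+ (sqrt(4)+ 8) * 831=508946 / 45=11309.91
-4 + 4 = 0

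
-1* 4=-4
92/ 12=23/ 3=7.67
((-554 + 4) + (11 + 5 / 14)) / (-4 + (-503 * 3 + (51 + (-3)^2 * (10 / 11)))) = 82951 / 223888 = 0.37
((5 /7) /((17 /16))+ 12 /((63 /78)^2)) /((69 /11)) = 524128 /172431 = 3.04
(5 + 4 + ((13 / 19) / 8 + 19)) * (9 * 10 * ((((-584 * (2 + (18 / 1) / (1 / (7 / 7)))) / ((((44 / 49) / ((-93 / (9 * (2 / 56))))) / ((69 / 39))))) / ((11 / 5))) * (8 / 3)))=609709064664000 / 29887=20400477286.58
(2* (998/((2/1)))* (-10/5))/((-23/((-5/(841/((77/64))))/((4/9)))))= -1.40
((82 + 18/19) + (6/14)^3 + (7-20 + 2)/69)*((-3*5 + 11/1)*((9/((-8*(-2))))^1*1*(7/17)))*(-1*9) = 503049177/728042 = 690.96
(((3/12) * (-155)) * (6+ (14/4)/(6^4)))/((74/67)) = -161580215/767232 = -210.60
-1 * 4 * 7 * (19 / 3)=-532 / 3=-177.33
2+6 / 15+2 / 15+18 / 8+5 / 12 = 26 / 5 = 5.20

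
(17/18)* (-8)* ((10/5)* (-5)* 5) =377.78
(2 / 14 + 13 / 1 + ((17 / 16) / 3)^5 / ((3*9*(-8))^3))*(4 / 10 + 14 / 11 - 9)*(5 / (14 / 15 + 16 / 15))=-95205121979221946731 / 395446887081050112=-240.75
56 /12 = 4.67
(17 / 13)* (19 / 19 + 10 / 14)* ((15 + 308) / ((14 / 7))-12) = 2346 / 7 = 335.14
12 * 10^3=12000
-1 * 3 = -3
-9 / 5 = -1.80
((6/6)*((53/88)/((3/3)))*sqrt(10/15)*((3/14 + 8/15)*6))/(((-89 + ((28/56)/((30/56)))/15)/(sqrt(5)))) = -124815*sqrt(30)/12326776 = -0.06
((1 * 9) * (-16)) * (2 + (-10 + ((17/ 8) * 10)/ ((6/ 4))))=-888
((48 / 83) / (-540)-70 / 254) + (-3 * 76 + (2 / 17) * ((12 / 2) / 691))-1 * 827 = -5880133806236 / 5572130715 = -1055.28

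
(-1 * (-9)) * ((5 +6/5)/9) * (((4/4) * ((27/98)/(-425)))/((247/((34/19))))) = -837/28744625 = -0.00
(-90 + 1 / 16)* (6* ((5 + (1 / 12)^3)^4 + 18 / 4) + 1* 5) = -8091059046094765727 / 23776267862016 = -340299.79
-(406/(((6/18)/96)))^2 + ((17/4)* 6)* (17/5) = -136721570973/10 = -13672157097.30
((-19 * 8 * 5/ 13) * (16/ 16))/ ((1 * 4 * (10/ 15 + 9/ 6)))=-1140/ 169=-6.75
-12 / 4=-3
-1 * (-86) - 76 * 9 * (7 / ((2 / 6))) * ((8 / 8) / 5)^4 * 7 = -46798 / 625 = -74.88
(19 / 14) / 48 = 19 / 672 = 0.03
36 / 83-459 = -38061 / 83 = -458.57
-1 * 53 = -53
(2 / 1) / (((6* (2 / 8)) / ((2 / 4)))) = 0.67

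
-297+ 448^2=200407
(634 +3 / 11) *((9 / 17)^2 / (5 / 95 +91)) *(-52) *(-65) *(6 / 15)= 7258619628 / 2749835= 2639.66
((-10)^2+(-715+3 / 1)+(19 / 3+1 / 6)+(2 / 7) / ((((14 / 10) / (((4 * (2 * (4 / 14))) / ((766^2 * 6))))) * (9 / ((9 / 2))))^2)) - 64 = -669.50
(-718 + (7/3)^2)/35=-6413/315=-20.36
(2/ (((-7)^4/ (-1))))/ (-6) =1/ 7203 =0.00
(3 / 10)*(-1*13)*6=-117 / 5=-23.40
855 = 855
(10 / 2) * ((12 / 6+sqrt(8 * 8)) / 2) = 25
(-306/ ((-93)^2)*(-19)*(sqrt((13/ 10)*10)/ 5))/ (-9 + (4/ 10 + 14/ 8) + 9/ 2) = -2584*sqrt(13)/ 45167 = -0.21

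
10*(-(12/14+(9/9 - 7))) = 360/7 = 51.43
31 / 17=1.82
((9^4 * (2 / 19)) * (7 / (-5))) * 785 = -14421078 / 19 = -759004.11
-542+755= 213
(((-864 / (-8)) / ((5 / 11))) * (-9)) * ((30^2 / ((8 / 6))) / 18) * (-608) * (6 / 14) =146266560 / 7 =20895222.86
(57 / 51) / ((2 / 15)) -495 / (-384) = 21045 / 2176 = 9.67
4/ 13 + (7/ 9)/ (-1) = -55/ 117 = -0.47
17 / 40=0.42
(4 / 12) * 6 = 2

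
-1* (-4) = 4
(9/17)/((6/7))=0.62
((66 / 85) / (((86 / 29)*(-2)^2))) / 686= 957 / 10029320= 0.00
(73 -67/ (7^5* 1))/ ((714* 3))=68158/ 2000033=0.03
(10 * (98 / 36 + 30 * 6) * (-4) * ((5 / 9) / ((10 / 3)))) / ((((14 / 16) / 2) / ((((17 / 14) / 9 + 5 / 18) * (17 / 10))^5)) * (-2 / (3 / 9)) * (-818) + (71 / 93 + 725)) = -2150041917549314360 / 23576664192633452331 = -0.09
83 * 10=830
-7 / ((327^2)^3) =-7 / 1222605980803089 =-0.00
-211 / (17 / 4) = -844 / 17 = -49.65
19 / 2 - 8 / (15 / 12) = 31 / 10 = 3.10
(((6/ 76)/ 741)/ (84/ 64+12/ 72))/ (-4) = -6/ 333203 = -0.00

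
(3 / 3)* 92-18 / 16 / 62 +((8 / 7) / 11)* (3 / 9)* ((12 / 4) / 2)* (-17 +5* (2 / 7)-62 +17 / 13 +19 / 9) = 250602995 / 2843568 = 88.13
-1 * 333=-333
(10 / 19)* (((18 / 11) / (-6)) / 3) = -10 / 209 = -0.05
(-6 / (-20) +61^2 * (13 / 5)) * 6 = 290247 / 5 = 58049.40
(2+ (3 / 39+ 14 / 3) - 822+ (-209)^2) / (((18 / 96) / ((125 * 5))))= 16717640000 / 117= 142885811.97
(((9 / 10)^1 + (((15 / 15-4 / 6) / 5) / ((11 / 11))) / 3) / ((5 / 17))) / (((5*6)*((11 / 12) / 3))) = 0.34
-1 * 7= -7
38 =38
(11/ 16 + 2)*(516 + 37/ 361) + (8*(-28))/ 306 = 1386.29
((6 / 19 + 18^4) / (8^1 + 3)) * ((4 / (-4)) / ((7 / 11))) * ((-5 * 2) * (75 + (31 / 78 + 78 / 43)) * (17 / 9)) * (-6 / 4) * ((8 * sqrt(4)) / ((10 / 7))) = -11707846276600 / 31863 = -367443312.83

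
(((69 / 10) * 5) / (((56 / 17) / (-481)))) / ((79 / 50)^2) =-2017.95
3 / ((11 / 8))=24 / 11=2.18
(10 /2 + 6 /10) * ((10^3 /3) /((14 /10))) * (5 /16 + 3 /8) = 2750 /3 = 916.67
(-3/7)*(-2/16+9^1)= -3.80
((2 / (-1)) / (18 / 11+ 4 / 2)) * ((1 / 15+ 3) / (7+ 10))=-253 / 2550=-0.10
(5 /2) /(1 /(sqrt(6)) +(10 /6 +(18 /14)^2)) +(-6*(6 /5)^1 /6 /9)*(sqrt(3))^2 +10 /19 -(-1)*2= 25765954 /8912615 -7203*sqrt(6) /187634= 2.80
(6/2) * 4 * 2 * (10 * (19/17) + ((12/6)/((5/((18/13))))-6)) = 151968/1105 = 137.53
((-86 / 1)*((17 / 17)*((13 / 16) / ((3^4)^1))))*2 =-559 / 324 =-1.73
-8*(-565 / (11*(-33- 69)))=-2260 / 561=-4.03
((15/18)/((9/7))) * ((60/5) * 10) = 700/9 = 77.78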